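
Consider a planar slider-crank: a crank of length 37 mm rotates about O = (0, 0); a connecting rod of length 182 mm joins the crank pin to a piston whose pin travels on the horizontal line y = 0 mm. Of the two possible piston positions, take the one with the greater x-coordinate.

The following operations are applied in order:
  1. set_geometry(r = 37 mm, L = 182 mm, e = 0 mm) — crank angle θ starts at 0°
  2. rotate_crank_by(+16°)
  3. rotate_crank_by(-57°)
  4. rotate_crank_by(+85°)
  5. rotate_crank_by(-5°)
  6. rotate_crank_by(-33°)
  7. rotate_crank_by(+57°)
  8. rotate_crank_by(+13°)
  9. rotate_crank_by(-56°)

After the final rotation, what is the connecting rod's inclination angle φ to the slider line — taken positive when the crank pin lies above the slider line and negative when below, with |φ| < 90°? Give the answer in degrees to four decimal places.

set_geometry: r = 37 mm, L = 182 mm, e = 0 mm; θ ← 0°
rotate_crank_by(+16°): θ ← 0° +16° = 16°
rotate_crank_by(-57°): θ ← 16° -57° = -41°
rotate_crank_by(+85°): θ ← -41° +85° = 44°
rotate_crank_by(-5°): θ ← 44° -5° = 39°
rotate_crank_by(-33°): θ ← 39° -33° = 6°
rotate_crank_by(+57°): θ ← 6° +57° = 63°
rotate_crank_by(+13°): θ ← 63° +13° = 76°
rotate_crank_by(-56°): θ ← 76° -56° = 20°
crank pin P = (r cos θ, r sin θ) = (34.768627, 12.654745)
h = r sin θ − e = 12.654745 − 0 = 12.654745
sin φ = h / L = 12.654745 / 182 = 0.06953157
φ = arcsin(0.06953157) = 3.987082°

3.9871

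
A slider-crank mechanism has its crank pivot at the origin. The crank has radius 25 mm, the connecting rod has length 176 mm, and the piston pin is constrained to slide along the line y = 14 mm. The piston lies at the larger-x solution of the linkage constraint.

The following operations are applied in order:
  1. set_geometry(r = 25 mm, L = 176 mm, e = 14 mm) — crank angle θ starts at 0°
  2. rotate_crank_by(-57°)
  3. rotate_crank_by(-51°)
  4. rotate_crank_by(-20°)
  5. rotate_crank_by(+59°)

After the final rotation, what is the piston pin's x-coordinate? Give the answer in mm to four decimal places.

180.9527

set_geometry: r = 25 mm, L = 176 mm, e = 14 mm; θ ← 0°
rotate_crank_by(-57°): θ ← 0° -57° = -57°
rotate_crank_by(-51°): θ ← -57° -51° = -108°
rotate_crank_by(-20°): θ ← -108° -20° = -128°
rotate_crank_by(+59°): θ ← -128° +59° = -69°
crank pin P = (r cos θ, r sin θ) = (8.959199, -23.339511)
h = r sin θ − e = -23.339511 − 14 = -37.339511
x = r cos θ + √(L² − h²) = 8.959199 + √(30976.0 − 1394.2391) = 8.959199 + 171.993491 = 180.952690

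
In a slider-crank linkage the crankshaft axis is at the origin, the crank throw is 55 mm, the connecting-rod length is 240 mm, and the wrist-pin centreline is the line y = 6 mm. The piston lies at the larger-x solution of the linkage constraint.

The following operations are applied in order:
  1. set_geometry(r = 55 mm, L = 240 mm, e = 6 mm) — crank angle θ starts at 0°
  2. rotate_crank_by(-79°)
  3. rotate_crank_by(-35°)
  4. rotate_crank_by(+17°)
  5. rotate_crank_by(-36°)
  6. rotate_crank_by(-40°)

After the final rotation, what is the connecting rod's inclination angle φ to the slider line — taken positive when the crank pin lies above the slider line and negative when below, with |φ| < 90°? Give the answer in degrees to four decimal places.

set_geometry: r = 55 mm, L = 240 mm, e = 6 mm; θ ← 0°
rotate_crank_by(-79°): θ ← 0° -79° = -79°
rotate_crank_by(-35°): θ ← -79° -35° = -114°
rotate_crank_by(+17°): θ ← -114° +17° = -97°
rotate_crank_by(-36°): θ ← -97° -36° = -133°
rotate_crank_by(-40°): θ ← -133° -40° = -173°
crank pin P = (r cos θ, r sin θ) = (-54.590038, -6.702814)
h = r sin θ − e = -6.702814 − 6 = -12.702814
sin φ = h / L = -12.702814 / 240 = -0.05292839
φ = arcsin(-0.05292839) = -3.033991°

-3.0340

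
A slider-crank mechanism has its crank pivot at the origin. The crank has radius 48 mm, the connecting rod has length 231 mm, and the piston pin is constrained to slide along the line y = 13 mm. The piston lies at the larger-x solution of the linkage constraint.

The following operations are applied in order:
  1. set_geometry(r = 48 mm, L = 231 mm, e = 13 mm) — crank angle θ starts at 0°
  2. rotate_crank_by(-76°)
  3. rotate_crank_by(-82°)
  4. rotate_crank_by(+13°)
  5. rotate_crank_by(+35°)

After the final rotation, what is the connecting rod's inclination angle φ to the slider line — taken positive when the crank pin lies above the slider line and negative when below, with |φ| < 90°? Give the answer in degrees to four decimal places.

-14.5685

set_geometry: r = 48 mm, L = 231 mm, e = 13 mm; θ ← 0°
rotate_crank_by(-76°): θ ← 0° -76° = -76°
rotate_crank_by(-82°): θ ← -76° -82° = -158°
rotate_crank_by(+13°): θ ← -158° +13° = -145°
rotate_crank_by(+35°): θ ← -145° +35° = -110°
crank pin P = (r cos θ, r sin θ) = (-16.416967, -45.105246)
h = r sin θ − e = -45.105246 − 13 = -58.105246
sin φ = h / L = -58.105246 / 231 = -0.25153786
φ = arcsin(-0.25153786) = -14.568534°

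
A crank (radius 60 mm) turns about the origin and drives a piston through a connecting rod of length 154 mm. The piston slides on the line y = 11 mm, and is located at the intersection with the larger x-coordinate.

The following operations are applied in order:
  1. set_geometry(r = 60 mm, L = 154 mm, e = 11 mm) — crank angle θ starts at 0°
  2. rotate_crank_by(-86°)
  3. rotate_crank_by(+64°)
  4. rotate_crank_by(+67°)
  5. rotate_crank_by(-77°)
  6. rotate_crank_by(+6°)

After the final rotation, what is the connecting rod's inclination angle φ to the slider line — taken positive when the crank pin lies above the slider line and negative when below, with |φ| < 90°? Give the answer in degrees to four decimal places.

set_geometry: r = 60 mm, L = 154 mm, e = 11 mm; θ ← 0°
rotate_crank_by(-86°): θ ← 0° -86° = -86°
rotate_crank_by(+64°): θ ← -86° +64° = -22°
rotate_crank_by(+67°): θ ← -22° +67° = 45°
rotate_crank_by(-77°): θ ← 45° -77° = -32°
rotate_crank_by(+6°): θ ← -32° +6° = -26°
crank pin P = (r cos θ, r sin θ) = (53.927643, -26.302269)
h = r sin θ − e = -26.302269 − 11 = -37.302269
sin φ = h / L = -37.302269 / 154 = -0.24222252
φ = arcsin(-0.24222252) = -14.017753°

-14.0178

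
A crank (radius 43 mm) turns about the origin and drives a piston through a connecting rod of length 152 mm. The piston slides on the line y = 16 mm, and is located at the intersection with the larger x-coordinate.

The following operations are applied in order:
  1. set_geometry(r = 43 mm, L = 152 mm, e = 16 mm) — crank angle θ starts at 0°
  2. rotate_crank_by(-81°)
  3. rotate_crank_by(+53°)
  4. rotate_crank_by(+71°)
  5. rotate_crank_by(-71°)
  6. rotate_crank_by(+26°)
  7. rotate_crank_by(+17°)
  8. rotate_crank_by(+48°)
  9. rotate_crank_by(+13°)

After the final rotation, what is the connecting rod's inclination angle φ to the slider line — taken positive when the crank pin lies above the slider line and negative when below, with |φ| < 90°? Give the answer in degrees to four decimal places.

9.7430

set_geometry: r = 43 mm, L = 152 mm, e = 16 mm; θ ← 0°
rotate_crank_by(-81°): θ ← 0° -81° = -81°
rotate_crank_by(+53°): θ ← -81° +53° = -28°
rotate_crank_by(+71°): θ ← -28° +71° = 43°
rotate_crank_by(-71°): θ ← 43° -71° = -28°
rotate_crank_by(+26°): θ ← -28° +26° = -2°
rotate_crank_by(+17°): θ ← -2° +17° = 15°
rotate_crank_by(+48°): θ ← 15° +48° = 63°
rotate_crank_by(+13°): θ ← 63° +13° = 76°
crank pin P = (r cos θ, r sin θ) = (10.402642, 41.722716)
h = r sin θ − e = 41.722716 − 16 = 25.722716
sin φ = h / L = 25.722716 / 152 = 0.16922840
φ = arcsin(0.16922840) = 9.742959°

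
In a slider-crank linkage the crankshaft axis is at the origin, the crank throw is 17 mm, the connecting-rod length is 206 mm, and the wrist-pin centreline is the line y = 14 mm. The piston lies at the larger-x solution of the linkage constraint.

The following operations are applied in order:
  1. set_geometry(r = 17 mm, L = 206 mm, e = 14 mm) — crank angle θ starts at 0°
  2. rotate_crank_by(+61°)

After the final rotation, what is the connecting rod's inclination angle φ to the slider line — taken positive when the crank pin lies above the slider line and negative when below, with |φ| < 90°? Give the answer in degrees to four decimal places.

set_geometry: r = 17 mm, L = 206 mm, e = 14 mm; θ ← 0°
rotate_crank_by(+61°): θ ← 0° +61° = 61°
crank pin P = (r cos θ, r sin θ) = (8.241764, 14.868535)
h = r sin θ − e = 14.868535 − 14 = 0.868535
sin φ = h / L = 0.868535 / 206 = 0.00421619
φ = arcsin(0.00421619) = 0.241571°

0.2416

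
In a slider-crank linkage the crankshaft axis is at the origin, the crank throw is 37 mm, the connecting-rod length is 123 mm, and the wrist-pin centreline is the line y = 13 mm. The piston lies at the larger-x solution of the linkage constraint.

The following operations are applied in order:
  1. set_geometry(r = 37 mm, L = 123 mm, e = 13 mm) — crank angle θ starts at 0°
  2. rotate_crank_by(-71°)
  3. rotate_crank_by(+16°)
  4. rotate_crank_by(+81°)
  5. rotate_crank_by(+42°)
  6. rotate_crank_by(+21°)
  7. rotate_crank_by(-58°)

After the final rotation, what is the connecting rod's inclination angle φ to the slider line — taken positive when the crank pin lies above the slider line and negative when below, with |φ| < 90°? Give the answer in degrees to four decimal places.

2.8223

set_geometry: r = 37 mm, L = 123 mm, e = 13 mm; θ ← 0°
rotate_crank_by(-71°): θ ← 0° -71° = -71°
rotate_crank_by(+16°): θ ← -71° +16° = -55°
rotate_crank_by(+81°): θ ← -55° +81° = 26°
rotate_crank_by(+42°): θ ← 26° +42° = 68°
rotate_crank_by(+21°): θ ← 68° +21° = 89°
rotate_crank_by(-58°): θ ← 89° -58° = 31°
crank pin P = (r cos θ, r sin θ) = (31.715190, 19.056409)
h = r sin θ − e = 19.056409 − 13 = 6.056409
sin φ = h / L = 6.056409 / 123 = 0.04923910
φ = arcsin(0.04923910) = 2.822334°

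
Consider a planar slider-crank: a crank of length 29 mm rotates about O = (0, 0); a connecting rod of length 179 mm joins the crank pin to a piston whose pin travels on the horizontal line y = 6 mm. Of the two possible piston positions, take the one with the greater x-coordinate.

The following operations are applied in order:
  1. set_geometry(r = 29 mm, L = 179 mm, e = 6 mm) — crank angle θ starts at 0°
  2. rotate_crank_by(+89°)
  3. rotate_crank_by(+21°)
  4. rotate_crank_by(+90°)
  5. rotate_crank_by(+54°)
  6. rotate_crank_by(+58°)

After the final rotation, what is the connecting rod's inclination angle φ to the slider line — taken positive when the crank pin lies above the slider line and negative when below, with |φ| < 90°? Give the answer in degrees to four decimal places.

set_geometry: r = 29 mm, L = 179 mm, e = 6 mm; θ ← 0°
rotate_crank_by(+89°): θ ← 0° +89° = 89°
rotate_crank_by(+21°): θ ← 89° +21° = 110°
rotate_crank_by(+90°): θ ← 110° +90° = 200°
rotate_crank_by(+54°): θ ← 200° +54° = 254°
rotate_crank_by(+58°): θ ← 254° +58° = 312°
crank pin P = (r cos θ, r sin θ) = (19.404788, -21.551200)
h = r sin θ − e = -21.551200 − 6 = -27.551200
sin φ = h / L = -27.551200 / 179 = -0.15391732
φ = arcsin(-0.15391732) = -8.854010°

-8.8540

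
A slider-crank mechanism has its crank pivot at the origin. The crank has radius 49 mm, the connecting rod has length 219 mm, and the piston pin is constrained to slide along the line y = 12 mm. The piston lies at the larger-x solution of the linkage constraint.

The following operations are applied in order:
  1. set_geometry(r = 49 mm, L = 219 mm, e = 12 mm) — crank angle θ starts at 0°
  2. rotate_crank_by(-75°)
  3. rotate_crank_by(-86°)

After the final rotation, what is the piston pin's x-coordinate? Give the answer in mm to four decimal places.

170.8783

set_geometry: r = 49 mm, L = 219 mm, e = 12 mm; θ ← 0°
rotate_crank_by(-75°): θ ← 0° -75° = -75°
rotate_crank_by(-86°): θ ← -75° -86° = -161°
crank pin P = (r cos θ, r sin θ) = (-46.330410, -15.952840)
h = r sin θ − e = -15.952840 − 12 = -27.952840
x = r cos θ + √(L² − h²) = -46.330410 + √(47961.0 − 781.3612) = -46.330410 + 217.208745 = 170.878334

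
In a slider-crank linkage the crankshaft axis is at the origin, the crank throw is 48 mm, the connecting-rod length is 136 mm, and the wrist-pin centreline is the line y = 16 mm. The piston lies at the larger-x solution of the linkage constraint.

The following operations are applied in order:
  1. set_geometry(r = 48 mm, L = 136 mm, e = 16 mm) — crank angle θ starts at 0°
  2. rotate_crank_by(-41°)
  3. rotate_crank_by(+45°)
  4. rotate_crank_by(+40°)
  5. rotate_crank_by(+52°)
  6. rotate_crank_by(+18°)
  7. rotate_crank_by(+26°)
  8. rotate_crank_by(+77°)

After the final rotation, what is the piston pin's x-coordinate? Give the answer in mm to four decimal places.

90.0444

set_geometry: r = 48 mm, L = 136 mm, e = 16 mm; θ ← 0°
rotate_crank_by(-41°): θ ← 0° -41° = -41°
rotate_crank_by(+45°): θ ← -41° +45° = 4°
rotate_crank_by(+40°): θ ← 4° +40° = 44°
rotate_crank_by(+52°): θ ← 44° +52° = 96°
rotate_crank_by(+18°): θ ← 96° +18° = 114°
rotate_crank_by(+26°): θ ← 114° +26° = 140°
rotate_crank_by(+77°): θ ← 140° +77° = 217°
crank pin P = (r cos θ, r sin θ) = (-38.334504, -28.887121)
h = r sin θ − e = -28.887121 − 16 = -44.887121
x = r cos θ + √(L² − h²) = -38.334504 + √(18496.0 − 2014.8536) = -38.334504 + 128.378917 = 90.044413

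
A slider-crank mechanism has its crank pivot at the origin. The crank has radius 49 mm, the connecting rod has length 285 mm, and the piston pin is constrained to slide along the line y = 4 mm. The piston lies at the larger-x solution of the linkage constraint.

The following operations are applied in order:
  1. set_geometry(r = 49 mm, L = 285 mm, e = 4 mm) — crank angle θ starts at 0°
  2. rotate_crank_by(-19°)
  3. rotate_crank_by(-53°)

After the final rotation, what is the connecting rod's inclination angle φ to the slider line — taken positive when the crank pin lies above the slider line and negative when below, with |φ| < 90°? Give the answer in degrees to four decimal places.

-10.2271

set_geometry: r = 49 mm, L = 285 mm, e = 4 mm; θ ← 0°
rotate_crank_by(-19°): θ ← 0° -19° = -19°
rotate_crank_by(-53°): θ ← -19° -53° = -72°
crank pin P = (r cos θ, r sin θ) = (15.141833, -46.601769)
h = r sin θ − e = -46.601769 − 4 = -50.601769
sin φ = h / L = -50.601769 / 285 = -0.17755007
φ = arcsin(-0.17755007) = -10.227091°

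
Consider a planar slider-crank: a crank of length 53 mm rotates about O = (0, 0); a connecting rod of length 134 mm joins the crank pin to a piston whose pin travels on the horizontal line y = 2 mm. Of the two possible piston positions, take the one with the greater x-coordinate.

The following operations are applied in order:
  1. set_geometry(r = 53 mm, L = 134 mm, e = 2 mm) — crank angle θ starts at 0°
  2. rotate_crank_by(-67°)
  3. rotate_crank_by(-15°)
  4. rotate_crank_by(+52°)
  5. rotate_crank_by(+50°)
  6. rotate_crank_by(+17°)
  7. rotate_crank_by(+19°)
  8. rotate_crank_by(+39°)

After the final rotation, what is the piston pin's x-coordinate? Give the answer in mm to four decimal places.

119.3789

set_geometry: r = 53 mm, L = 134 mm, e = 2 mm; θ ← 0°
rotate_crank_by(-67°): θ ← 0° -67° = -67°
rotate_crank_by(-15°): θ ← -67° -15° = -82°
rotate_crank_by(+52°): θ ← -82° +52° = -30°
rotate_crank_by(+50°): θ ← -30° +50° = 20°
rotate_crank_by(+17°): θ ← 20° +17° = 37°
rotate_crank_by(+19°): θ ← 37° +19° = 56°
rotate_crank_by(+39°): θ ← 56° +39° = 95°
crank pin P = (r cos θ, r sin θ) = (-4.619254, 52.798319)
h = r sin θ − e = 52.798319 − 2 = 50.798319
x = r cos θ + √(L² − h²) = -4.619254 + √(17956.0 − 2580.4692) = -4.619254 + 123.998108 = 119.378854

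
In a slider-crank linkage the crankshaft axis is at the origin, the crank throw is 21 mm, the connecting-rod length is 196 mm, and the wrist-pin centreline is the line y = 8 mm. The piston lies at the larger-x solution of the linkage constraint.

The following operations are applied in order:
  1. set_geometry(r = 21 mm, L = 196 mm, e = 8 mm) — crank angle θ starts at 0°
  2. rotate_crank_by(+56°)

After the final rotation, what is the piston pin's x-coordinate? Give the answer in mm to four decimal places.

set_geometry: r = 21 mm, L = 196 mm, e = 8 mm; θ ← 0°
rotate_crank_by(+56°): θ ← 0° +56° = 56°
crank pin P = (r cos θ, r sin θ) = (11.743051, 17.409789)
h = r sin θ − e = 17.409789 − 8 = 9.409789
x = r cos θ + √(L² − h²) = 11.743051 + √(38416.0 − 88.5441) = 11.743051 + 195.773992 = 207.517043

207.5170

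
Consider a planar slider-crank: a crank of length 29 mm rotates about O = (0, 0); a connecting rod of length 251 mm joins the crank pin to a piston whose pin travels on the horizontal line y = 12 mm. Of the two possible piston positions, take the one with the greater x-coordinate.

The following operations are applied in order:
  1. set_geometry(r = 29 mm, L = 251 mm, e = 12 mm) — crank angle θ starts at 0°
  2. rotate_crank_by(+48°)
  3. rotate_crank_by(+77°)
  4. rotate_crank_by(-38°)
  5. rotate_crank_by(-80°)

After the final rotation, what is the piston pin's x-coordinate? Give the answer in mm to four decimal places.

set_geometry: r = 29 mm, L = 251 mm, e = 12 mm; θ ← 0°
rotate_crank_by(+48°): θ ← 0° +48° = 48°
rotate_crank_by(+77°): θ ← 48° +77° = 125°
rotate_crank_by(-38°): θ ← 125° -38° = 87°
rotate_crank_by(-80°): θ ← 87° -80° = 7°
crank pin P = (r cos θ, r sin θ) = (28.783838, 3.534211)
h = r sin θ − e = 3.534211 − 12 = -8.465789
x = r cos θ + √(L² − h²) = 28.783838 + √(63001.0 − 71.6696) = 28.783838 + 250.857191 = 279.641030

279.6410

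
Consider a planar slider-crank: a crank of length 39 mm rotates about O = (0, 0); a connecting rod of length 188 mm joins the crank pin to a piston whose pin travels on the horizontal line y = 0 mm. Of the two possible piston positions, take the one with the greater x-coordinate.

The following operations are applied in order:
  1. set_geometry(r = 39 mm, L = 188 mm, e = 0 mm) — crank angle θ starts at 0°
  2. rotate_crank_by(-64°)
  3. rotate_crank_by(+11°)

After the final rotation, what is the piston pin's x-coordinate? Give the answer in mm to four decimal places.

set_geometry: r = 39 mm, L = 188 mm, e = 0 mm; θ ← 0°
rotate_crank_by(-64°): θ ← 0° -64° = -64°
rotate_crank_by(+11°): θ ← -64° +11° = -53°
crank pin P = (r cos θ, r sin θ) = (23.470786, -31.146785)
h = r sin θ − e = -31.146785 − 0 = -31.146785
x = r cos θ + √(L² − h²) = 23.470786 + √(35344.0 − 970.1222) = 23.470786 + 185.401936 = 208.872722

208.8727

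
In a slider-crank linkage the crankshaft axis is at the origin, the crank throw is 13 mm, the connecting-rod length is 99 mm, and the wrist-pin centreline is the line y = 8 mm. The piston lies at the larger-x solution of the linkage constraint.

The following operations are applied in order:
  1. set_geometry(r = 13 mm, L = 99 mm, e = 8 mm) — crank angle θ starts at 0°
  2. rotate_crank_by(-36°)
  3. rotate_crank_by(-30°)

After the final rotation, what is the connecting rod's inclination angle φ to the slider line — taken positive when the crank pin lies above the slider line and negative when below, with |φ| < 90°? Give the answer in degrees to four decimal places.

set_geometry: r = 13 mm, L = 99 mm, e = 8 mm; θ ← 0°
rotate_crank_by(-36°): θ ← 0° -36° = -36°
rotate_crank_by(-30°): θ ← -36° -30° = -66°
crank pin P = (r cos θ, r sin θ) = (5.287576, -11.876091)
h = r sin θ − e = -11.876091 − 8 = -19.876091
sin φ = h / L = -19.876091 / 99 = -0.20076860
φ = arcsin(-0.20076860) = -11.581908°

-11.5819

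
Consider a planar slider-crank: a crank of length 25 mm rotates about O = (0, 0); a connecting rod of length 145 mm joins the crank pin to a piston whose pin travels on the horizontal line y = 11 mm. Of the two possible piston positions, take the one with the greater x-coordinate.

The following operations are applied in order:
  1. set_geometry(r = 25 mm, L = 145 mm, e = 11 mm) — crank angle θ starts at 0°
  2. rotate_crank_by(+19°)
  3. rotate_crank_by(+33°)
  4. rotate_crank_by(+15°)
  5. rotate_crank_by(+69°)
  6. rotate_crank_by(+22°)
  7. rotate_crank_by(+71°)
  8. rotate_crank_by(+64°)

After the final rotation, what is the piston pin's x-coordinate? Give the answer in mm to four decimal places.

150.7227

set_geometry: r = 25 mm, L = 145 mm, e = 11 mm; θ ← 0°
rotate_crank_by(+19°): θ ← 0° +19° = 19°
rotate_crank_by(+33°): θ ← 19° +33° = 52°
rotate_crank_by(+15°): θ ← 52° +15° = 67°
rotate_crank_by(+69°): θ ← 67° +69° = 136°
rotate_crank_by(+22°): θ ← 136° +22° = 158°
rotate_crank_by(+71°): θ ← 158° +71° = 229°
rotate_crank_by(+64°): θ ← 229° +64° = 293°
crank pin P = (r cos θ, r sin θ) = (9.768278, -23.012621)
h = r sin θ − e = -23.012621 − 11 = -34.012621
x = r cos θ + √(L² − h²) = 9.768278 + √(21025.0 − 1156.8584) = 9.768278 + 140.954395 = 150.722674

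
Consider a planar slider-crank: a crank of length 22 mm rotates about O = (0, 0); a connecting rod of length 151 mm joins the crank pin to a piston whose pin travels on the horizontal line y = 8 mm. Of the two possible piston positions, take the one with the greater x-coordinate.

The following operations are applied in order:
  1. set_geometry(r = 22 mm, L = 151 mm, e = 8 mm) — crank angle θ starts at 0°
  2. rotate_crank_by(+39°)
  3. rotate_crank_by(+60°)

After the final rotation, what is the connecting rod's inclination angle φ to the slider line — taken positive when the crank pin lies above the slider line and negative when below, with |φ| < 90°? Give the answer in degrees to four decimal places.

set_geometry: r = 22 mm, L = 151 mm, e = 8 mm; θ ← 0°
rotate_crank_by(+39°): θ ← 0° +39° = 39°
rotate_crank_by(+60°): θ ← 39° +60° = 99°
crank pin P = (r cos θ, r sin θ) = (-3.441558, 21.729143)
h = r sin θ − e = 21.729143 − 8 = 13.729143
sin φ = h / L = 13.729143 / 151 = 0.09092148
φ = arcsin(0.09092148) = 5.216621°

5.2166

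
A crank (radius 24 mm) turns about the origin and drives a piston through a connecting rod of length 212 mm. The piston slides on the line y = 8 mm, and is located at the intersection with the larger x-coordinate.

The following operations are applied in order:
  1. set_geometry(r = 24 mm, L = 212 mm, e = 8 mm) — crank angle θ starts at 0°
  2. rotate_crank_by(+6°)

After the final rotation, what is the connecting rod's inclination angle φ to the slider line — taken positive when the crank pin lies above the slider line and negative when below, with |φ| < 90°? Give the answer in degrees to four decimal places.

-1.4843

set_geometry: r = 24 mm, L = 212 mm, e = 8 mm; θ ← 0°
rotate_crank_by(+6°): θ ← 0° +6° = 6°
crank pin P = (r cos θ, r sin θ) = (23.868525, 2.508683)
h = r sin θ − e = 2.508683 − 8 = -5.491317
sin φ = h / L = -5.491317 / 212 = -0.02590244
φ = arcsin(-0.02590244) = -1.484266°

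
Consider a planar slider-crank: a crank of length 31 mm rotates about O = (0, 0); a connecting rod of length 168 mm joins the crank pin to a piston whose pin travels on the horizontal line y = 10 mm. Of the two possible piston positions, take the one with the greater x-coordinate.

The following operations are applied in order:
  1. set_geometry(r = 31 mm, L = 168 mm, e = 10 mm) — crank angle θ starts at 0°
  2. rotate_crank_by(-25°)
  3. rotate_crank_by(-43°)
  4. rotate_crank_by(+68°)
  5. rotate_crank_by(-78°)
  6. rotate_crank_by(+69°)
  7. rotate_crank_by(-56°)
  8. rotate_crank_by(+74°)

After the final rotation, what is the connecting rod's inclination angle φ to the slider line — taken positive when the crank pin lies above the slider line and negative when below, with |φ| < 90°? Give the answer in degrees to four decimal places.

-1.7568

set_geometry: r = 31 mm, L = 168 mm, e = 10 mm; θ ← 0°
rotate_crank_by(-25°): θ ← 0° -25° = -25°
rotate_crank_by(-43°): θ ← -25° -43° = -68°
rotate_crank_by(+68°): θ ← -68° +68° = 0°
rotate_crank_by(-78°): θ ← 0° -78° = -78°
rotate_crank_by(+69°): θ ← -78° +69° = -9°
rotate_crank_by(-56°): θ ← -9° -56° = -65°
rotate_crank_by(+74°): θ ← -65° +74° = 9°
crank pin P = (r cos θ, r sin θ) = (30.618339, 4.849468)
h = r sin θ − e = 4.849468 − 10 = -5.150532
sin φ = h / L = -5.150532 / 168 = -0.03065793
φ = arcsin(-0.03065793) = -1.756845°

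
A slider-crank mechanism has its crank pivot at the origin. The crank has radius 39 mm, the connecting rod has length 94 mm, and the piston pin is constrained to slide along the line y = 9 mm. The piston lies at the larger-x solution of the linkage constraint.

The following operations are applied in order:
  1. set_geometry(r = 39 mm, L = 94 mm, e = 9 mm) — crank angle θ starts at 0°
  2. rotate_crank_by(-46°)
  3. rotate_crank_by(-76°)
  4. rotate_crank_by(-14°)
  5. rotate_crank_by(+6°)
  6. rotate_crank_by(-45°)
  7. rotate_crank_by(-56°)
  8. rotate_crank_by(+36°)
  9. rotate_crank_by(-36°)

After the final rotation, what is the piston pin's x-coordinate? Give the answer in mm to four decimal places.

67.0094

set_geometry: r = 39 mm, L = 94 mm, e = 9 mm; θ ← 0°
rotate_crank_by(-46°): θ ← 0° -46° = -46°
rotate_crank_by(-76°): θ ← -46° -76° = -122°
rotate_crank_by(-14°): θ ← -122° -14° = -136°
rotate_crank_by(+6°): θ ← -136° +6° = -130°
rotate_crank_by(-45°): θ ← -130° -45° = -175°
rotate_crank_by(-56°): θ ← -175° -56° = -231°
rotate_crank_by(+36°): θ ← -231° +36° = -195°
rotate_crank_by(-36°): θ ← -195° -36° = -231°
crank pin P = (r cos θ, r sin θ) = (-24.543495, 30.308692)
h = r sin θ − e = 30.308692 − 9 = 21.308692
x = r cos θ + √(L² − h²) = -24.543495 + √(8836.0 − 454.0604) = -24.543495 + 91.552933 = 67.009438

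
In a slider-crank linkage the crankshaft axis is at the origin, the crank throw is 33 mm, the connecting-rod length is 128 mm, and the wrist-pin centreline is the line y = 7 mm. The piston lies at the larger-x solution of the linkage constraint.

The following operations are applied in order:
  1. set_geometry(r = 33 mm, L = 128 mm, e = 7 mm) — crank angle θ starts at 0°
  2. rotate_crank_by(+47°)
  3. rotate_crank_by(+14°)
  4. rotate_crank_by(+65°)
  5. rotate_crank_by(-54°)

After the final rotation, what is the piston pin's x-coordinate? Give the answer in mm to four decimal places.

set_geometry: r = 33 mm, L = 128 mm, e = 7 mm; θ ← 0°
rotate_crank_by(+47°): θ ← 0° +47° = 47°
rotate_crank_by(+14°): θ ← 47° +14° = 61°
rotate_crank_by(+65°): θ ← 61° +65° = 126°
rotate_crank_by(-54°): θ ← 126° -54° = 72°
crank pin P = (r cos θ, r sin θ) = (10.197561, 31.384865)
h = r sin θ − e = 31.384865 − 7 = 24.384865
x = r cos θ + √(L² − h²) = 10.197561 + √(16384.0 − 594.6216) = 10.197561 + 125.655793 = 135.853354

135.8534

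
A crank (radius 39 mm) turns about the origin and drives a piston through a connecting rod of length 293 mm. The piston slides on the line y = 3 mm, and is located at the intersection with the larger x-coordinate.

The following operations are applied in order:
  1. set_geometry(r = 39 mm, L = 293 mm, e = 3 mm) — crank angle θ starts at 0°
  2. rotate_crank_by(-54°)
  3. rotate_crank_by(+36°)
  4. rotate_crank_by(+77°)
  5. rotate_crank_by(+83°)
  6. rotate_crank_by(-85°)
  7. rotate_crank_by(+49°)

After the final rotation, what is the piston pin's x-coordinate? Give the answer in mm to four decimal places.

280.2132

set_geometry: r = 39 mm, L = 293 mm, e = 3 mm; θ ← 0°
rotate_crank_by(-54°): θ ← 0° -54° = -54°
rotate_crank_by(+36°): θ ← -54° +36° = -18°
rotate_crank_by(+77°): θ ← -18° +77° = 59°
rotate_crank_by(+83°): θ ← 59° +83° = 142°
rotate_crank_by(-85°): θ ← 142° -85° = 57°
rotate_crank_by(+49°): θ ← 57° +49° = 106°
crank pin P = (r cos θ, r sin θ) = (-10.749857, 37.489206)
h = r sin θ − e = 37.489206 − 3 = 34.489206
x = r cos θ + √(L² − h²) = -10.749857 + √(85849.0 − 1189.5053) = -10.749857 + 290.963047 = 280.213190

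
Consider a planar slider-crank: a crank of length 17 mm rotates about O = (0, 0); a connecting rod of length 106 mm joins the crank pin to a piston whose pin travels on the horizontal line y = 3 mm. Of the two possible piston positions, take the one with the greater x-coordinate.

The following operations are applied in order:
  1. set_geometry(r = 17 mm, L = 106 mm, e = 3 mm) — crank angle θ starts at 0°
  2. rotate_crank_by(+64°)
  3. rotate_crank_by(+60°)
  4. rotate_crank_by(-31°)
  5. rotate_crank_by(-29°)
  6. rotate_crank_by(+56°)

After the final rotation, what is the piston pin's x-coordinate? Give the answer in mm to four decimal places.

set_geometry: r = 17 mm, L = 106 mm, e = 3 mm; θ ← 0°
rotate_crank_by(+64°): θ ← 0° +64° = 64°
rotate_crank_by(+60°): θ ← 64° +60° = 124°
rotate_crank_by(-31°): θ ← 124° -31° = 93°
rotate_crank_by(-29°): θ ← 93° -29° = 64°
rotate_crank_by(+56°): θ ← 64° +56° = 120°
crank pin P = (r cos θ, r sin θ) = (-8.500000, 14.722432)
h = r sin θ − e = 14.722432 − 3 = 11.722432
x = r cos θ + √(L² − h²) = -8.500000 + √(11236.0 − 137.4154) = -8.500000 + 105.349820 = 96.849820

96.8498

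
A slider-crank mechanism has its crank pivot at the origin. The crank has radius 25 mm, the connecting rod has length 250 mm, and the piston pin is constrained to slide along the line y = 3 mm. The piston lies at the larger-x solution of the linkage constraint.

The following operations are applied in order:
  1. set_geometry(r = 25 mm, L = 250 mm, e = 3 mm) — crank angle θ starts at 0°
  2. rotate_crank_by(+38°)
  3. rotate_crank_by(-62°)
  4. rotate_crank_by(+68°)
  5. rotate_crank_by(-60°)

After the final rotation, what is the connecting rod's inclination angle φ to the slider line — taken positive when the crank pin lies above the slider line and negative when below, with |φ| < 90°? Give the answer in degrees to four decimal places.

set_geometry: r = 25 mm, L = 250 mm, e = 3 mm; θ ← 0°
rotate_crank_by(+38°): θ ← 0° +38° = 38°
rotate_crank_by(-62°): θ ← 38° -62° = -24°
rotate_crank_by(+68°): θ ← -24° +68° = 44°
rotate_crank_by(-60°): θ ← 44° -60° = -16°
crank pin P = (r cos θ, r sin θ) = (24.031542, -6.890934)
h = r sin θ − e = -6.890934 − 3 = -9.890934
sin φ = h / L = -9.890934 / 250 = -0.03956374
φ = arcsin(-0.03956374) = -2.267427°

-2.2674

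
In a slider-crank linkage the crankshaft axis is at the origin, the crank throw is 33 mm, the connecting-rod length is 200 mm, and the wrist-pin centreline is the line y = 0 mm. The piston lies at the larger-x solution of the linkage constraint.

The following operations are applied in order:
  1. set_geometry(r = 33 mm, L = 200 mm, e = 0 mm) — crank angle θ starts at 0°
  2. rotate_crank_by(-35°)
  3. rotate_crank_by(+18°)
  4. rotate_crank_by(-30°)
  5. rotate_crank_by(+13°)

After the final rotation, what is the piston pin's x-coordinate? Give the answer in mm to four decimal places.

226.5051

set_geometry: r = 33 mm, L = 200 mm, e = 0 mm; θ ← 0°
rotate_crank_by(-35°): θ ← 0° -35° = -35°
rotate_crank_by(+18°): θ ← -35° +18° = -17°
rotate_crank_by(-30°): θ ← -17° -30° = -47°
rotate_crank_by(+13°): θ ← -47° +13° = -34°
crank pin P = (r cos θ, r sin θ) = (27.358240, -18.453366)
h = r sin θ − e = -18.453366 − 0 = -18.453366
x = r cos θ + √(L² − h²) = 27.358240 + √(40000.0 − 340.5267) = 27.358240 + 199.146864 = 226.505104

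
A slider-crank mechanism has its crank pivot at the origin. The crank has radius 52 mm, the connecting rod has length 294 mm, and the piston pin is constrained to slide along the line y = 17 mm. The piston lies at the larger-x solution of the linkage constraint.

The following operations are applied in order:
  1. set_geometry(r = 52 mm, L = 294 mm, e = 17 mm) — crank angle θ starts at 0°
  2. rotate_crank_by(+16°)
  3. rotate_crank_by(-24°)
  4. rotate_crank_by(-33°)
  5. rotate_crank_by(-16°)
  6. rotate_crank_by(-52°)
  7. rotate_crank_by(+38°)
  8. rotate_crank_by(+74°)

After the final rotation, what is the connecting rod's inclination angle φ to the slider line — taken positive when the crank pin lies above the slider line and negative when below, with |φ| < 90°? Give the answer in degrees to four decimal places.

-2.7837

set_geometry: r = 52 mm, L = 294 mm, e = 17 mm; θ ← 0°
rotate_crank_by(+16°): θ ← 0° +16° = 16°
rotate_crank_by(-24°): θ ← 16° -24° = -8°
rotate_crank_by(-33°): θ ← -8° -33° = -41°
rotate_crank_by(-16°): θ ← -41° -16° = -57°
rotate_crank_by(-52°): θ ← -57° -52° = -109°
rotate_crank_by(+38°): θ ← -109° +38° = -71°
rotate_crank_by(+74°): θ ← -71° +74° = 3°
crank pin P = (r cos θ, r sin θ) = (51.928736, 2.721470)
h = r sin θ − e = 2.721470 − 17 = -14.278530
sin φ = h / L = -14.278530 / 294 = -0.04856643
φ = arcsin(-0.04856643) = -2.783747°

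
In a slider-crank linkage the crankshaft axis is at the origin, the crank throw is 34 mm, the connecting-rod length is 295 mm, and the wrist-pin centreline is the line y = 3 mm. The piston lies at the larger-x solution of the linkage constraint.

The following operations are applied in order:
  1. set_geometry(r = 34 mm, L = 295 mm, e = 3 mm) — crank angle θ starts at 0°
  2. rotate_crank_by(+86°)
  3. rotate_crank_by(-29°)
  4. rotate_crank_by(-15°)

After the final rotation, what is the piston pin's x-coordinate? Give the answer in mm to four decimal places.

319.6050

set_geometry: r = 34 mm, L = 295 mm, e = 3 mm; θ ← 0°
rotate_crank_by(+86°): θ ← 0° +86° = 86°
rotate_crank_by(-29°): θ ← 86° -29° = 57°
rotate_crank_by(-15°): θ ← 57° -15° = 42°
crank pin P = (r cos θ, r sin θ) = (25.266924, 22.750441)
h = r sin θ − e = 22.750441 − 3 = 19.750441
x = r cos θ + √(L² − h²) = 25.266924 + √(87025.0 − 390.0799) = 25.266924 + 294.338105 = 319.605029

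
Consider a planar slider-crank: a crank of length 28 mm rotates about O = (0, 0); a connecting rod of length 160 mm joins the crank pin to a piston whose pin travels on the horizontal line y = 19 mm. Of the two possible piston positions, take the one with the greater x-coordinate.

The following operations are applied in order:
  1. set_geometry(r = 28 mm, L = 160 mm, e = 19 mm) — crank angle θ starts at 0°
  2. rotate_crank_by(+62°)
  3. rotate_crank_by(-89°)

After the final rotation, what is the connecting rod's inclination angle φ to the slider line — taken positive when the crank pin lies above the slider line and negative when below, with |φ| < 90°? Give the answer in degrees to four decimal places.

set_geometry: r = 28 mm, L = 160 mm, e = 19 mm; θ ← 0°
rotate_crank_by(+62°): θ ← 0° +62° = 62°
rotate_crank_by(-89°): θ ← 62° -89° = -27°
crank pin P = (r cos θ, r sin θ) = (24.948183, -12.711734)
h = r sin θ − e = -12.711734 − 19 = -31.711734
sin φ = h / L = -31.711734 / 160 = -0.19819834
φ = arcsin(-0.19819834) = -11.431622°

-11.4316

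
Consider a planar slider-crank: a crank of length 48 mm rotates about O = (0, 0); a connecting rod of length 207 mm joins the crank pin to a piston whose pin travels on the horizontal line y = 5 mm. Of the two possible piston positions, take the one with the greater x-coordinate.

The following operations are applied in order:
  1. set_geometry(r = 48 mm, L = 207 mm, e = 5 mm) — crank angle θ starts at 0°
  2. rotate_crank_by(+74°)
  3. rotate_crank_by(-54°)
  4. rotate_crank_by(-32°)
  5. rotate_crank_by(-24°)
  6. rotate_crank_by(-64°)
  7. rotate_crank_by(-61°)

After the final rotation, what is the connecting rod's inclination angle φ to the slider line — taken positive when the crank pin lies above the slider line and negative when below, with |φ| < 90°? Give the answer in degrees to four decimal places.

-5.7189

set_geometry: r = 48 mm, L = 207 mm, e = 5 mm; θ ← 0°
rotate_crank_by(+74°): θ ← 0° +74° = 74°
rotate_crank_by(-54°): θ ← 74° -54° = 20°
rotate_crank_by(-32°): θ ← 20° -32° = -12°
rotate_crank_by(-24°): θ ← -12° -24° = -36°
rotate_crank_by(-64°): θ ← -36° -64° = -100°
rotate_crank_by(-61°): θ ← -100° -61° = -161°
crank pin P = (r cos θ, r sin θ) = (-45.384892, -15.627271)
h = r sin θ − e = -15.627271 − 5 = -20.627271
sin φ = h / L = -20.627271 / 207 = -0.09964865
φ = arcsin(-0.09964865) = -5.718939°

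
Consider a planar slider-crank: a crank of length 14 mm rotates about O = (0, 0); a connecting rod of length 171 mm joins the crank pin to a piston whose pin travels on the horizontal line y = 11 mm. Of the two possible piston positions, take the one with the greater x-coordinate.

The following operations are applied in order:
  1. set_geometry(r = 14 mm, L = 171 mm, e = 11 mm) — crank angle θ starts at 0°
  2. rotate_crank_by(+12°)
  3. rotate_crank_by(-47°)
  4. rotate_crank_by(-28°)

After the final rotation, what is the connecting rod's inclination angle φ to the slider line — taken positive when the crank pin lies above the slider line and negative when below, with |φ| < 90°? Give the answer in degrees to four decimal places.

-7.8902

set_geometry: r = 14 mm, L = 171 mm, e = 11 mm; θ ← 0°
rotate_crank_by(+12°): θ ← 0° +12° = 12°
rotate_crank_by(-47°): θ ← 12° -47° = -35°
rotate_crank_by(-28°): θ ← -35° -28° = -63°
crank pin P = (r cos θ, r sin θ) = (6.355867, -12.474091)
h = r sin θ − e = -12.474091 − 11 = -23.474091
sin φ = h / L = -23.474091 / 171 = -0.13727539
φ = arcsin(-0.13727539) = -7.890215°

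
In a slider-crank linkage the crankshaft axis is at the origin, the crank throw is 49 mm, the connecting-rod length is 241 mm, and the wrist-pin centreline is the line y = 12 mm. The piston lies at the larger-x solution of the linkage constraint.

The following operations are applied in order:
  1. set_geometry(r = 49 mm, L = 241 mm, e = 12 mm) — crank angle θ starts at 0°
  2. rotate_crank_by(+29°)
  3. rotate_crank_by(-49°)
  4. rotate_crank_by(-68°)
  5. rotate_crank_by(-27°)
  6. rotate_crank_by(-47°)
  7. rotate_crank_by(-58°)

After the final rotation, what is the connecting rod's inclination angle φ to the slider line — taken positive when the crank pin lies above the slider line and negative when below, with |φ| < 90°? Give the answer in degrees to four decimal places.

set_geometry: r = 49 mm, L = 241 mm, e = 12 mm; θ ← 0°
rotate_crank_by(+29°): θ ← 0° +29° = 29°
rotate_crank_by(-49°): θ ← 29° -49° = -20°
rotate_crank_by(-68°): θ ← -20° -68° = -88°
rotate_crank_by(-27°): θ ← -88° -27° = -115°
rotate_crank_by(-47°): θ ← -115° -47° = -162°
rotate_crank_by(-58°): θ ← -162° -58° = -220°
crank pin P = (r cos θ, r sin θ) = (-37.536178, 31.496593)
h = r sin θ − e = 31.496593 − 12 = 19.496593
sin φ = h / L = 19.496593 / 241 = 0.08089873
φ = arcsin(0.08089873) = 4.640226°

4.6402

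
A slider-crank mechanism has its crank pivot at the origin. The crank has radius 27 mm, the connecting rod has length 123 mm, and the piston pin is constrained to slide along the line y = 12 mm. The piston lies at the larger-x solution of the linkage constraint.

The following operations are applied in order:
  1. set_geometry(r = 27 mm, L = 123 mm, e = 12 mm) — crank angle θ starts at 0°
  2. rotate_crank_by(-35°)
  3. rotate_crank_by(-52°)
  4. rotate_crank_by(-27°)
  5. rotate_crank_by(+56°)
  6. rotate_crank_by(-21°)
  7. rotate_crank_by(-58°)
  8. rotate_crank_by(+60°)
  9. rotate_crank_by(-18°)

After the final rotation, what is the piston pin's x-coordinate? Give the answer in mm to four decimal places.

set_geometry: r = 27 mm, L = 123 mm, e = 12 mm; θ ← 0°
rotate_crank_by(-35°): θ ← 0° -35° = -35°
rotate_crank_by(-52°): θ ← -35° -52° = -87°
rotate_crank_by(-27°): θ ← -87° -27° = -114°
rotate_crank_by(+56°): θ ← -114° +56° = -58°
rotate_crank_by(-21°): θ ← -58° -21° = -79°
rotate_crank_by(-58°): θ ← -79° -58° = -137°
rotate_crank_by(+60°): θ ← -137° +60° = -77°
rotate_crank_by(-18°): θ ← -77° -18° = -95°
crank pin P = (r cos θ, r sin θ) = (-2.353205, -26.897257)
h = r sin θ − e = -26.897257 − 12 = -38.897257
x = r cos θ + √(L² − h²) = -2.353205 + √(15129.0 − 1512.9966) = -2.353205 + 116.687632 = 114.334427

114.3344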